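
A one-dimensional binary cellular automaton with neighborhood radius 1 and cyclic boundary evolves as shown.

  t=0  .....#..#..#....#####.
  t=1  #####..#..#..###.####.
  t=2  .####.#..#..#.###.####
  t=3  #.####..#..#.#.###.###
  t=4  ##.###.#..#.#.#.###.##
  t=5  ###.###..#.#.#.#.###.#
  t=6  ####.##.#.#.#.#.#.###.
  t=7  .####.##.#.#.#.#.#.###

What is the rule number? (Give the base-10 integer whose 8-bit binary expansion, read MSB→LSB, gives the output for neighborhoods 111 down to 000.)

  ###|#  b7=1 t=0,i=17
  ##.|#  b6=1 t=0,i=20
  #.#|#  b5=1 t=1,i=16
  #..|.  b4=0 t=0,i=6
  .##|.  b3=0 t=0,i=16
  .#.|.  b2=0 t=0,i=5
  ..#|#  b1=1 t=0,i=4
  ...|#  b0=1 t=0,i=0
  bits 11100011 = 227

227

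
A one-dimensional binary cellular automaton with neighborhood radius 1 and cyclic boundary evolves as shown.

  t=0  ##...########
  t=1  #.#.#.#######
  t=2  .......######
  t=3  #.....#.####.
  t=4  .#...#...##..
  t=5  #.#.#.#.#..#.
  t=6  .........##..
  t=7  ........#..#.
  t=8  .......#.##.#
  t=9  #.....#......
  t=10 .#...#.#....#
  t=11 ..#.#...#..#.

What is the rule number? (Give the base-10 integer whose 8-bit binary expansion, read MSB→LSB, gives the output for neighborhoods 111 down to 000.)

  ###|#  b7=1 t=0,i=0
  ##.|.  b6=0 t=0,i=1
  #.#|.  b5=0 t=1,i=1
  #..|#  b4=1 t=0,i=2
  .##|.  b3=0 t=0,i=5
  .#.|.  b2=0 t=1,i=2
  ..#|#  b1=1 t=0,i=4
  ...|.  b0=0 t=0,i=3
  bits 10010010 = 146

146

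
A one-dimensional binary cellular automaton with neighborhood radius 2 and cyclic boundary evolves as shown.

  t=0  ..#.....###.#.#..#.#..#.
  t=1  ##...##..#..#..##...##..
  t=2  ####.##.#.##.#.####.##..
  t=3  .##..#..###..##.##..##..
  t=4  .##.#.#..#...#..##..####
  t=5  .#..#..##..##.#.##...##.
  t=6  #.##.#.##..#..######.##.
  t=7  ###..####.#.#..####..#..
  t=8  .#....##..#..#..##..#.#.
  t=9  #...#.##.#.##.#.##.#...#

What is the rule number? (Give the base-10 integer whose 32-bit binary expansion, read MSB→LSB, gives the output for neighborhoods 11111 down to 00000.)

3244743239

  ##### -> #   bit 31 = 1  t=6,i=16
  ####. -> #   bit 30 = 1  t=2,i=2
  ###.# -> .   bit 29 = 0  t=0,i=10
  ###.. -> .   bit 28 = 0  t=3,i=10
  ##.## -> .   bit 27 = 0  t=2,i=4
  ##.#. -> .   bit 26 = 0  t=0,i=11
  ##..# -> .   bit 25 = 0  t=1,i=7
  ##... -> #   bit 24 = 1  t=1,i=2
  #.### -> .   bit 23 = 0  t=2,i=15
  #.##. -> #   bit 22 = 1  t=2,i=5
  #.#.# -> #   bit 21 = 1  t=0,i=12
  #.#.. -> .   bit 20 = 0  t=0,i=14
  #..## -> .   bit 19 = 0  t=1,i=14
  #..#. -> #   bit 18 = 1  t=0,i=16
  #...# -> #   bit 17 = 1  t=0,i=0
  #.... -> .   bit 16 = 0  t=0,i=4
  .#### -> #   bit 15 = 1  t=2,i=1
  .###. -> #   bit 14 = 1  t=0,i=9
  .##.# -> .   bit 13 = 0  t=2,i=6
  .##.. -> #   bit 12 = 1  t=1,i=1
  .#.## -> #   bit 11 = 1  t=2,i=9
  .#.#. -> .   bit 10 = 0  t=0,i=13
  .#..# -> #   bit 9 = 1  t=0,i=15
  .#... -> .   bit 8 = 0  t=0,i=3
  ..### -> .   bit 7 = 0  t=0,i=8
  ..##. -> #   bit 6 = 1  t=1,i=0
  ..#.# -> .   bit 5 = 0  t=0,i=17
  ..#.. -> .   bit 4 = 0  t=0,i=2
  ...## -> .   bit 3 = 0  t=0,i=7
  ...#. -> #   bit 2 = 1  t=0,i=1
  ....# -> #   bit 1 = 1  t=0,i=6
  ..... -> #   bit 0 = 1  t=0,i=5
  bits 11000001011001101101101001000111 = 3244743239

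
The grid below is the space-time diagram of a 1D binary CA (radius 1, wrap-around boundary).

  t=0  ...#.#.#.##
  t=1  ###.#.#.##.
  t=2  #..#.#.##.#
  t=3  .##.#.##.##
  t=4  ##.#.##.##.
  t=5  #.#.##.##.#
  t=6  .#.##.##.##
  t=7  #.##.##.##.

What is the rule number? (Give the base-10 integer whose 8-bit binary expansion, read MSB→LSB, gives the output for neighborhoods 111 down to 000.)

59

  ###|.  b7=0 t=1,i=1
  ##.|.  b6=0 t=0,i=10
  #.#|#  b5=1 t=0,i=4
  #..|#  b4=1 t=0,i=0
  .##|#  b3=1 t=0,i=9
  .#.|.  b2=0 t=0,i=3
  ..#|#  b1=1 t=0,i=2
  ...|#  b0=1 t=0,i=1
  bits 00111011 = 59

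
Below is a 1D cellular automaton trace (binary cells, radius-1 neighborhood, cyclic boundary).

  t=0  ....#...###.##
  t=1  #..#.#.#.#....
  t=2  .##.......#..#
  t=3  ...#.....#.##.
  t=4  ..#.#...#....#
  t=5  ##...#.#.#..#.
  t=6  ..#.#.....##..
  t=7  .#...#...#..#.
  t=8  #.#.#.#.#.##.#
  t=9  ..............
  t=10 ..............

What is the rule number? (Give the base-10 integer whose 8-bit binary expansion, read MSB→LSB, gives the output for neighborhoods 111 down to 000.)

146

  [7] ### => #  t=0,i=9
  [6] ##. => .  t=0,i=10
  [5] #.# => .  t=0,i=11
  [4] #.. => #  t=0,i=0
  [3] .## => .  t=0,i=8
  [2] .#. => .  t=0,i=4
  [1] ..# => #  t=0,i=3
  [0] ... => .  t=0,i=1
  bits 10010010 = 146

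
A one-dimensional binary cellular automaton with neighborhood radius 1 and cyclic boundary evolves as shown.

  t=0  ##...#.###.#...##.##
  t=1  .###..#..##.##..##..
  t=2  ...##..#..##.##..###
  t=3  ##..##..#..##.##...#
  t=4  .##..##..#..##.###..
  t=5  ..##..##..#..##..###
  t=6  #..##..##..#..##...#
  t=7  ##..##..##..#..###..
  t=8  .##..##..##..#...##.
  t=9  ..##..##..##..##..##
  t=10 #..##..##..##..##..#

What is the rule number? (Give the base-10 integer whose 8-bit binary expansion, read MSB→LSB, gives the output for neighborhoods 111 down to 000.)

113

  ### -> .   bit 7 = 0  t=0,i=0
  ##. -> #   bit 6 = 1  t=0,i=1
  #.# -> #   bit 5 = 1  t=0,i=6
  #.. -> #   bit 4 = 1  t=0,i=2
  .## -> .   bit 3 = 0  t=0,i=7
  .#. -> .   bit 2 = 0  t=0,i=5
  ..# -> .   bit 1 = 0  t=0,i=4
  ... -> #   bit 0 = 1  t=0,i=3
  bits 01110001 = 113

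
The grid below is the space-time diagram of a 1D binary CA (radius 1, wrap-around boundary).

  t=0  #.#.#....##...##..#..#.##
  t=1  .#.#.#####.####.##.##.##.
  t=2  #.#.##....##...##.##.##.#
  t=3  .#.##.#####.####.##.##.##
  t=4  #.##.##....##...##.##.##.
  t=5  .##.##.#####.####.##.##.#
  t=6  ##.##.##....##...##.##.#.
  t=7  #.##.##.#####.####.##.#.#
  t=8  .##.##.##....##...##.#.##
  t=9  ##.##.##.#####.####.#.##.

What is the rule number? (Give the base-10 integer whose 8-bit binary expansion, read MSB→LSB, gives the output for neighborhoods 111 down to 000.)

59

  ### -> .   bit 7 = 0  t=0,i=24
  ##. -> .   bit 6 = 0  t=0,i=0
  #.# -> #   bit 5 = 1  t=0,i=1
  #.. -> #   bit 4 = 1  t=0,i=5
  .## -> #   bit 3 = 1  t=0,i=9
  .#. -> .   bit 2 = 0  t=0,i=2
  ..# -> #   bit 1 = 1  t=0,i=8
  ... -> #   bit 0 = 1  t=0,i=6
  bits 00111011 = 59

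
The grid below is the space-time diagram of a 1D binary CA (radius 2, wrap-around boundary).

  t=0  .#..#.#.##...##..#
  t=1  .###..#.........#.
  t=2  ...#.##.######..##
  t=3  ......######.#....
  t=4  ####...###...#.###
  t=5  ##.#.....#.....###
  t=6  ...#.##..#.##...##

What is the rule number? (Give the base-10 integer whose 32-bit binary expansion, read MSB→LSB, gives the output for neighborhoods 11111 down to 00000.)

2562040337

  ##### -> #   bit 31 = 1  t=2,i=10
  ####. -> .   bit 30 = 0  t=2,i=12
  ###.# -> .   bit 29 = 0  t=3,i=11
  ###.. -> #   bit 28 = 1  t=1,i=3
  ##.## -> #   bit 27 = 1  t=2,i=7
  ##.#. -> .   bit 26 = 0  t=3,i=12
  ##..# -> .   bit 25 = 0  t=0,i=15
  ##... -> .   bit 24 = 0  t=0,i=10
  #.### -> #   bit 23 = 1  t=2,i=8
  #.##. -> .   bit 22 = 0  t=0,i=8
  #.#.# -> #   bit 21 = 1  t=0,i=6
  #.#.. -> #   bit 20 = 1  t=0,i=1
  #..## -> .   bit 19 = 0  t=1,i=0
  #..#. -> #   bit 18 = 1  t=0,i=3
  #...# -> .   bit 17 = 0  t=0,i=11
  #.... -> #   bit 16 = 1  t=1,i=8
  .#### -> #   bit 15 = 1  t=2,i=9
  .###. -> .   bit 14 = 0  t=1,i=2
  .##.# -> #   bit 13 = 1  t=2,i=6
  .##.. -> .   bit 12 = 0  t=0,i=9
  .#.## -> .   bit 11 = 0  t=0,i=7
  .#.#. -> .   bit 10 = 0  t=0,i=0
  .#..# -> #   bit 9 = 1  t=0,i=2
  .#... -> .   bit 8 = 0  t=1,i=7
  ..### -> .   bit 7 = 0  t=1,i=1
  ..##. -> .   bit 6 = 0  t=0,i=13
  ..#.# -> .   bit 5 = 0  t=0,i=4
  ..#.. -> #   bit 4 = 1  t=1,i=6
  ...## -> .   bit 3 = 0  t=0,i=12
  ...#. -> .   bit 2 = 0  t=1,i=15
  ....# -> .   bit 1 = 0  t=1,i=14
  ..... -> #   bit 0 = 1  t=1,i=9
  bits 10011000101101011010001000010001 = 2562040337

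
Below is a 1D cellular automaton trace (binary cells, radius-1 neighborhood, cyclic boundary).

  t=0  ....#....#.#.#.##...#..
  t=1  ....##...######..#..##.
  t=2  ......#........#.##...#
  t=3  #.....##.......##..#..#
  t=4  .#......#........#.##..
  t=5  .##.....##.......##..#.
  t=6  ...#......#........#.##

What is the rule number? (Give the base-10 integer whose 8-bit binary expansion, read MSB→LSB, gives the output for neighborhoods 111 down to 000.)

52

  [7] ### => .  t=1,i=10
  [6] ##. => .  t=0,i=16
  [5] #.# => #  t=0,i=10
  [4] #.. => #  t=0,i=5
  [3] .## => .  t=0,i=15
  [2] .#. => #  t=0,i=4
  [1] ..# => .  t=0,i=3
  [0] ... => .  t=0,i=0
  bits 00110100 = 52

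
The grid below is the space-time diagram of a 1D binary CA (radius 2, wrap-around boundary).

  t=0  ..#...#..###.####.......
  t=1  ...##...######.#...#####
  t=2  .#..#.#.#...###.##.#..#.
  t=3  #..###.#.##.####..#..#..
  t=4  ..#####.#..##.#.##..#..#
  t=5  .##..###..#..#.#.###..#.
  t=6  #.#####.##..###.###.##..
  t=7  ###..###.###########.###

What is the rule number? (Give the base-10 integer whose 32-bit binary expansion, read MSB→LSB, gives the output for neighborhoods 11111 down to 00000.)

1854823841

  ##### -> .   bit 31 = 0  t=1,i=10
  ####. -> #   bit 30 = 1  t=0,i=15
  ###.# -> #   bit 29 = 1  t=0,i=11
  ###.. -> .   bit 28 = 0  t=0,i=16
  ##.## -> #   bit 27 = 1  t=0,i=12
  ##.#. -> #   bit 26 = 1  t=1,i=14
  ##..# -> #   bit 25 = 1  t=3,i=16
  ##... -> .   bit 24 = 0  t=0,i=17
  #.### -> #   bit 23 = 1  t=0,i=13
  #.##. -> .   bit 22 = 0  t=2,i=16
  #.#.# -> .   bit 21 = 0  t=2,i=6
  #.#.. -> .   bit 20 = 0  t=1,i=15
  #..## -> #   bit 19 = 1  t=0,i=8
  #..#. -> #   bit 18 = 1  t=2,i=0
  #...# -> #   bit 17 = 1  t=0,i=4
  #.... -> .   bit 16 = 0  t=0,i=18
  .#### -> .   bit 15 = 0  t=0,i=14
  .###. -> #   bit 14 = 1  t=0,i=10
  .##.# -> .   bit 13 = 0  t=2,i=17
  .##.. -> #   bit 12 = 1  t=1,i=4
  .#.## -> #   bit 11 = 1  t=3,i=8
  .#.#. -> #   bit 10 = 1  t=2,i=5
  .#..# -> .   bit 9 = 0  t=0,i=7
  .#... -> #   bit 8 = 1  t=0,i=3
  ..### -> #   bit 7 = 1  t=0,i=9
  ..##. -> .   bit 6 = 0  t=1,i=3
  ..#.# -> #   bit 5 = 1  t=2,i=4
  ..#.. -> .   bit 4 = 0  t=0,i=2
  ...## -> .   bit 3 = 0  t=1,i=2
  ...#. -> .   bit 2 = 0  t=0,i=1
  ....# -> .   bit 1 = 0  t=0,i=0
  ..... -> #   bit 0 = 1  t=0,i=19
  bits 01101110100011100101110110100001 = 1854823841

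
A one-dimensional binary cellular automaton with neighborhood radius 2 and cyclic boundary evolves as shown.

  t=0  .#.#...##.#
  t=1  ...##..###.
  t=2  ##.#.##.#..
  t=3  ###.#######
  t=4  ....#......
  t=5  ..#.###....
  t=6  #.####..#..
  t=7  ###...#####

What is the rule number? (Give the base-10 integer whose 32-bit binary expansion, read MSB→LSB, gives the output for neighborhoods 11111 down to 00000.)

115174258

  [31] ##### => .  t=3,i=0
  [30] ####. => .  t=3,i=1
  [29] ###.# => .  t=3,i=2
  [28] ###.. => .  t=1,i=9
  [27] ##.## => .  t=3,i=3
  [26] ##.#. => #  t=0,i=9
  [25] ##..# => #  t=1,i=5
  [24] ##... => .  t=1,i=10
  [23] #.### => #  t=3,i=4
  [22] #.##. => #  t=2,i=5
  [21] #.#.# => .  t=0,i=1
  [20] #.#.. => #  t=0,i=3
  [19] #..## => #  t=1,i=6
  [18] #..#. => #  t=6,i=7
  [17] #...# => .  t=0,i=5
  [16] #.... => #  t=1,i=0
  [15] .#### => .  t=3,i=5
  [14] .###. => #  t=1,i=8
  [13] .##.# => #  t=0,i=8
  [12] .##.. => .  t=1,i=4
  [11] .#.## => #  t=2,i=4
  [10] .#.#. => .  t=0,i=0
  [9] .#..# => #  t=2,i=9
  [8] .#... => #  t=0,i=4
  [7] ..### => .  t=1,i=7
  [6] ..##. => #  t=0,i=7
  [5] ..#.# => #  t=5,i=2
  [4] ..#.. => #  t=4,i=4
  [3] ...## => .  t=0,i=6
  [2] ...#. => .  t=4,i=3
  [1] ....# => #  t=1,i=1
  [0] ..... => .  t=4,i=0
  bits 00000110110111010110101101110010 = 115174258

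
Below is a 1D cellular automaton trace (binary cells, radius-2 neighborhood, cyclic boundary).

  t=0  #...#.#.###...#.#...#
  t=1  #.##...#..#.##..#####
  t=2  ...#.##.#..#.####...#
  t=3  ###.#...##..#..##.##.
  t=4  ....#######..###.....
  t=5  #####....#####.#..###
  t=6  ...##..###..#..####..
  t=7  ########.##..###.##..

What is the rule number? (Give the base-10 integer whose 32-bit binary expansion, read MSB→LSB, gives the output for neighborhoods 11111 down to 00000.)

  ##### -> .   bit 31 = 0  t=1,i=18
  ####. -> #   bit 30 = 1  t=1,i=20
  ###.# -> .   bit 29 = 0  t=1,i=0
  ###.. -> #   bit 28 = 1  t=0,i=10
  ##.## -> .   bit 27 = 0  t=1,i=1
  ##.#. -> .   bit 26 = 0  t=2,i=7
  ##..# -> #   bit 25 = 1  t=1,i=14
  ##... -> .   bit 24 = 0  t=0,i=1
  #.### -> .   bit 23 = 0  t=0,i=8
  #.##. -> .   bit 22 = 0  t=1,i=2
  #.#.# -> .   bit 21 = 0  t=0,i=6
  #.#.. -> #   bit 20 = 1  t=0,i=16
  #..## -> #   bit 19 = 1  t=1,i=15
  #..#. -> .   bit 18 = 0  t=1,i=9
  #...# -> #   bit 17 = 1  t=0,i=2
  #.... -> .   bit 16 = 0  t=4,i=17
  .#### -> .   bit 15 = 0  t=1,i=17
  .###. -> .   bit 14 = 0  t=0,i=9
  .##.# -> .   bit 13 = 0  t=2,i=6
  .##.. -> #   bit 12 = 1  t=0,i=0
  .#.## -> #   bit 11 = 1  t=0,i=7
  .#.#. -> .   bit 10 = 0  t=0,i=5
  .#..# -> #   bit 9 = 1  t=1,i=8
  .#... -> #   bit 8 = 1  t=0,i=17
  ..### -> #   bit 7 = 1  t=1,i=16
  ..##. -> #   bit 6 = 1  t=0,i=20
  ..#.# -> .   bit 5 = 0  t=0,i=4
  ..#.. -> .   bit 4 = 0  t=1,i=7
  ...## -> #   bit 3 = 1  t=0,i=19
  ...#. -> #   bit 2 = 1  t=0,i=3
  ....# -> #   bit 1 = 1  t=4,i=2
  ..... -> #   bit 0 = 1  t=4,i=0
  bits 01010010000110100001101111001111 = 1377442767

1377442767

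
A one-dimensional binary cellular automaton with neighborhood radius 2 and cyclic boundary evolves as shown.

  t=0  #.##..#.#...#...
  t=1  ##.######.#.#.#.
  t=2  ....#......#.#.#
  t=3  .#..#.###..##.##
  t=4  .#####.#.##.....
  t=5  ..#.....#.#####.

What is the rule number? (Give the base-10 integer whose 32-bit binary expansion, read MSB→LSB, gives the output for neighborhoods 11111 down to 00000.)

  ##### -> .   bit 31 = 0  t=1,i=5
  ####. -> .   bit 30 = 0  t=1,i=7
  ###.# -> .   bit 29 = 0  t=1,i=8
  ###.. -> .   bit 28 = 0  t=3,i=8
  ##.## -> .   bit 27 = 0  t=1,i=2
  ##.#. -> .   bit 26 = 0  t=1,i=9
  ##..# -> #   bit 25 = 1  t=0,i=4
  ##... -> #   bit 24 = 1  t=4,i=11
  #.### -> .   bit 23 = 0  t=1,i=3
  #.##. -> .   bit 22 = 0  t=0,i=2
  #.#.# -> .   bit 21 = 0  t=1,i=10
  #.#.. -> #   bit 20 = 1  t=0,i=8
  #..## -> #   bit 19 = 1  t=3,i=10
  #..#. -> #   bit 18 = 1  t=0,i=5
  #...# -> #   bit 17 = 1  t=0,i=10
  #.... -> #   bit 16 = 1  t=2,i=1
  .#### -> #   bit 15 = 1  t=1,i=4
  .###. -> #   bit 14 = 1  t=3,i=7
  .##.# -> .   bit 13 = 0  t=1,i=1
  .##.. -> #   bit 12 = 1  t=0,i=3
  .#.## -> #   bit 11 = 1  t=0,i=1
  .#.#. -> #   bit 10 = 1  t=0,i=7
  .#..# -> #   bit 9 = 1  t=3,i=2
  .#... -> .   bit 8 = 0  t=0,i=9
  ..### -> .   bit 7 = 0  t=4,i=1
  ..##. -> .   bit 6 = 0  t=3,i=11
  ..#.# -> #   bit 5 = 1  t=0,i=0
  ..#.. -> #   bit 4 = 1  t=0,i=12
  ...## -> .   bit 3 = 0  t=4,i=0
  ...#. -> .   bit 2 = 0  t=0,i=11
  ....# -> .   bit 1 = 0  t=2,i=2
  ..... -> #   bit 0 = 1  t=2,i=7
  bits 00000011000111111101111000110001 = 52420145

52420145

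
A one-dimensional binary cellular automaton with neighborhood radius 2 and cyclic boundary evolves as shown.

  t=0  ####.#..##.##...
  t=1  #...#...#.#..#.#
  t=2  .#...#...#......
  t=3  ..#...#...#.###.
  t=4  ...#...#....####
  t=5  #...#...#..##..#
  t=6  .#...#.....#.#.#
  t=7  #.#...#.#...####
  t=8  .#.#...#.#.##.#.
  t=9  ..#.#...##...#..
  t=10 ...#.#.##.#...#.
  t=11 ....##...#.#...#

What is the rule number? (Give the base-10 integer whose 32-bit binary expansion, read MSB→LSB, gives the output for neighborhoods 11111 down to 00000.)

2678080969

  #####|#  b31=1 t=7,i=14
  ####.|.  b30=0 t=0,i=2
  ###.#|.  b29=0 t=0,i=3
  ###..|#  b28=1 t=3,i=14
  ##.##|#  b27=1 t=0,i=10
  ##.#.|#  b26=1 t=0,i=4
  ##..#|#  b25=1 t=5,i=13
  ##...|#  b24=1 t=0,i=13
  #.###|#  b23=1 t=3,i=12
  #.##.|.  b22=0 t=0,i=11
  #.#.#|#  b21=1 t=6,i=13
  #.#..|.  b20=0 t=0,i=5
  #..##|.  b19=0 t=0,i=7
  #..#.|.  b18=0 t=1,i=12
  #...#|.  b17=0 t=0,i=14
  #....|.  b16=0 t=2,i=11
  .####|.  b15=0 t=0,i=1
  .###.|#  b14=1 t=3,i=13
  .##.#|.  b13=0 t=0,i=9
  .##..|.  b12=0 t=0,i=12
  .#.##|.  b11=0 t=1,i=14
  .#.#.|#  b10=1 t=1,i=9
  .#..#|.  b9=0 t=0,i=6
  .#...|#  b8=1 t=1,i=5
  ..###|#  b7=1 t=0,i=0
  ..##.|#  b6=1 t=0,i=8
  ..#.#|.  b5=0 t=1,i=8
  ..#..|.  b4=0 t=1,i=4
  ...##|#  b3=1 t=0,i=15
  ...#.|.  b2=0 t=1,i=3
  ....#|.  b1=0 t=2,i=15
  .....|#  b0=1 t=2,i=12
  bits 10011111101000000100010111001001 = 2678080969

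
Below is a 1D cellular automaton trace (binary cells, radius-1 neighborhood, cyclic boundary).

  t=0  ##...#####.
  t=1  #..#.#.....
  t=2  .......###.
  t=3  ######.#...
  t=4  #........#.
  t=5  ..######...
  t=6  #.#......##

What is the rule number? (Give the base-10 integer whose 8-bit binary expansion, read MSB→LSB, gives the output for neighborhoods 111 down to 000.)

  ###|.  b7=0 t=0,i=6
  ##.|.  b6=0 t=0,i=1
  #.#|.  b5=0 t=0,i=10
  #..|.  b4=0 t=0,i=2
  .##|#  b3=1 t=0,i=0
  .#.|.  b2=0 t=1,i=0
  ..#|.  b1=0 t=0,i=4
  ...|#  b0=1 t=0,i=3
  bits 00001001 = 9

9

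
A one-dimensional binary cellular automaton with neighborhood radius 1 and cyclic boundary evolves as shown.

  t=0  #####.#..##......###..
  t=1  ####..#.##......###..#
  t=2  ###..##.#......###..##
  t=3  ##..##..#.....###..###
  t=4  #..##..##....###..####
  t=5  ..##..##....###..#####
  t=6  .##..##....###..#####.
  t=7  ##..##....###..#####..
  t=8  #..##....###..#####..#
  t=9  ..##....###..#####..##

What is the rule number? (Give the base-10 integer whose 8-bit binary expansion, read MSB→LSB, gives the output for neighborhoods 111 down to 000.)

  ### -> #   bit 7 = 1  t=0,i=1
  ##. -> .   bit 6 = 0  t=0,i=4
  #.# -> .   bit 5 = 0  t=0,i=5
  #.. -> .   bit 4 = 0  t=0,i=7
  .## -> #   bit 3 = 1  t=0,i=0
  .#. -> #   bit 2 = 1  t=0,i=6
  ..# -> #   bit 1 = 1  t=0,i=8
  ... -> .   bit 0 = 0  t=0,i=12
  bits 10001110 = 142

142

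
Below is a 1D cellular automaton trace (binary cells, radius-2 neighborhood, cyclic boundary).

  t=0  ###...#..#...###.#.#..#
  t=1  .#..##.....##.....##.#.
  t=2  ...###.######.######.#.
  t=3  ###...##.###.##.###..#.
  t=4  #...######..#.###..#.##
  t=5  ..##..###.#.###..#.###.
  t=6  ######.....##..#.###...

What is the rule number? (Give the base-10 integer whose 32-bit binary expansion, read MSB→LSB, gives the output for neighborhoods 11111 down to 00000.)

3399171183

  #####|#  b31=1 t=2,i=9
  ####.|#  b30=1 t=0,i=1
  ###.#|.  b29=0 t=0,i=15
  ###..|.  b28=0 t=0,i=2
  ##.##|#  b27=1 t=2,i=6
  ##.#.|.  b26=0 t=0,i=16
  ##..#|#  b25=1 t=3,i=19
  ##...|.  b24=0 t=0,i=3
  #.###|#  b23=1 t=2,i=7
  #.##.|.  b22=0 t=3,i=13
  #.#.#|.  b21=0 t=0,i=17
  #.#..|#  b20=1 t=0,i=19
  #..##|#  b19=1 t=0,i=21
  #..#.|.  b18=0 t=0,i=8
  #...#|#  b17=1 t=0,i=4
  #....|#  b16=1 t=1,i=7
  .####|.  b15=0 t=0,i=0
  .###.|.  b14=0 t=0,i=14
  .##.#|#  b13=1 t=1,i=19
  .##..|#  b12=1 t=1,i=5
  .#.##|#  b11=1 t=3,i=22
  .#.#.|#  b10=1 t=0,i=18
  .#..#|.  b9=0 t=0,i=7
  .#...|.  b8=0 t=0,i=10
  ..###|.  b7=0 t=0,i=13
  ..##.|#  b6=1 t=1,i=4
  ..#.#|#  b5=1 t=3,i=21
  ..#..|.  b4=0 t=0,i=6
  ...##|#  b3=1 t=0,i=12
  ...#.|#  b2=1 t=0,i=5
  ....#|#  b1=1 t=1,i=9
  .....|#  b0=1 t=1,i=8
  bits 11001010100110110011110001101111 = 3399171183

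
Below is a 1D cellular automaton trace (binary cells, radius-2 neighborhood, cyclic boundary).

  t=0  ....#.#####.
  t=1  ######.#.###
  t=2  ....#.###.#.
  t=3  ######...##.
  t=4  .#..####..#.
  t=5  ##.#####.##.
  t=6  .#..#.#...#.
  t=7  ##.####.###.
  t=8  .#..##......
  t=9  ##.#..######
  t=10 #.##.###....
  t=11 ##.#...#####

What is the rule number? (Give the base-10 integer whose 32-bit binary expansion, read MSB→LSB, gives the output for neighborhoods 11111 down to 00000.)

1430236343

  nb #####: next=.  (t=0,i=8, bit31=0)
  nb ####.: next=#  (t=0,i=9, bit30=1)
  nb ###.#: next=.  (t=1,i=5, bit29=0)
  nb ###..: next=#  (t=0,i=10, bit28=1)
  nb ##.##: next=.  (t=3,i=11, bit27=0)
  nb ##.#.: next=#  (t=1,i=6, bit26=1)
  nb ##..#: next=.  (t=4,i=8, bit25=0)
  nb ##...: next=#  (t=0,i=11, bit24=1)
  nb #.###: next=.  (t=0,i=6, bit23=0)
  nb #.##.: next=.  (t=5,i=0, bit22=0)
  nb #.#.#: next=#  (t=1,i=7, bit21=1)
  nb #.#..: next=#  (t=2,i=10, bit20=1)
  nb #..##: next=#  (t=4,i=3, bit19=1)
  nb #..#.: next=#  (t=4,i=0, bit18=1)
  nb #...#: next=#  (t=3,i=7, bit17=1)
  nb #....: next=#  (t=0,i=0, bit16=1)
  nb .####: next=#  (t=0,i=7, bit15=1)
  nb .###.: next=.  (t=2,i=7, bit14=0)
  nb .##.#: next=#  (t=3,i=10, bit13=1)
  nb .##..: next=.  (t=8,i=5, bit12=0)
  nb .#.##: next=#  (t=0,i=5, bit11=1)
  nb .#.#.: next=#  (t=6,i=5, bit10=1)
  nb .#..#: next=.  (t=4,i=2, bit9=0)
  nb .#...: next=.  (t=2,i=11, bit8=0)
  nb ..###: next=#  (t=4,i=4, bit7=1)
  nb ..##.: next=.  (t=3,i=9, bit6=0)
  nb ..#.#: next=#  (t=0,i=4, bit5=1)
  nb ..#..: next=#  (t=4,i=1, bit4=1)
  nb ...##: next=.  (t=3,i=8, bit3=0)
  nb ...#.: next=#  (t=0,i=3, bit2=1)
  nb ....#: next=#  (t=0,i=2, bit1=1)
  nb .....: next=#  (t=0,i=1, bit0=1)
  bits 01010101001111111010110010110111 = 1430236343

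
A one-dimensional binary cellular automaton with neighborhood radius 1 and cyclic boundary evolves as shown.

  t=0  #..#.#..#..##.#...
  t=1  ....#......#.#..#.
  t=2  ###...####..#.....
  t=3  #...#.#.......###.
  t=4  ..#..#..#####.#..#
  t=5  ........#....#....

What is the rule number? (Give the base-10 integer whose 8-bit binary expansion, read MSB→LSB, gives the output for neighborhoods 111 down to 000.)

41

  ### -> .   bit 7 = 0  t=2,i=1
  ##. -> .   bit 6 = 0  t=0,i=12
  #.# -> #   bit 5 = 1  t=0,i=4
  #.. -> .   bit 4 = 0  t=0,i=1
  .## -> #   bit 3 = 1  t=0,i=11
  .#. -> .   bit 2 = 0  t=0,i=0
  ..# -> .   bit 1 = 0  t=0,i=2
  ... -> #   bit 0 = 1  t=0,i=16
  bits 00101001 = 41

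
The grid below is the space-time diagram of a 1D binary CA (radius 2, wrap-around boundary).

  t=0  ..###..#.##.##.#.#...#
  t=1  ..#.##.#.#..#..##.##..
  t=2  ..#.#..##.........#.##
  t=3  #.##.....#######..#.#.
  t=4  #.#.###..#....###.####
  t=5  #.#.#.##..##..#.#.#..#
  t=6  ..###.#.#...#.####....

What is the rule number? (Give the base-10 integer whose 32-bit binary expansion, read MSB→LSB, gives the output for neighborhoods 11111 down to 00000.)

  [31] ##### => .  t=3,i=11
  [30] ####. => #  t=3,i=14
  [29] ###.# => #  t=4,i=0
  [28] ###.. => #  t=0,i=4
  [27] ##.## => .  t=0,i=11
  [26] ##.#. => .  t=0,i=14
  [25] ##..# => #  t=0,i=5
  [24] ##... => #  t=1,i=20
  [23] #.### => #  t=4,i=4
  [22] #.##. => #  t=0,i=9
  [21] #.#.# => #  t=0,i=15
  [20] #.#.. => .  t=0,i=17
  [19] #..## => .  t=0,i=1
  [18] #..#. => .  t=0,i=6
  [17] #...# => #  t=0,i=19
  [16] #.... => #  t=1,i=21
  [15] .#### => .  t=3,i=10
  [14] .###. => .  t=0,i=3
  [13] .##.# => .  t=0,i=10
  [12] .##.. => .  t=1,i=19
  [11] .#.## => .  t=0,i=8
  [10] .#.#. => #  t=0,i=16
  [9] .#..# => .  t=0,i=0
  [8] .#... => #  t=0,i=18
  [7] ..### => #  t=0,i=2
  [6] ..##. => .  t=1,i=15
  [5] ..#.# => #  t=0,i=7
  [4] ..#.. => .  t=0,i=21
  [3] ...## => .  t=3,i=8
  [2] ...#. => .  t=0,i=20
  [1] ....# => .  t=1,i=0
  [0] ..... => #  t=2,i=11
  bits 01110011111000110000010110100001 = 1944257953

1944257953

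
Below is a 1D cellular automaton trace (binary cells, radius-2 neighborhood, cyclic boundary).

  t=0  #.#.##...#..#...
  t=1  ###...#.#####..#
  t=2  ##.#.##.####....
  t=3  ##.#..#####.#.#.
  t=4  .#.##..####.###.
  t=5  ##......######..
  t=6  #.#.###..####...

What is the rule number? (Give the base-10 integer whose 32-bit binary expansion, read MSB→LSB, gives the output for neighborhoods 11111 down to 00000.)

  nb #####: next=#  (t=1,i=10, bit31=1)
  nb ####.: next=#  (t=1,i=1, bit30=1)
  nb ###.#: next=#  (t=3,i=10, bit29=1)
  nb ###..: next=.  (t=1,i=2, bit28=0)
  nb ##.##: next=#  (t=2,i=7, bit27=1)
  nb ##.#.: next=.  (t=2,i=2, bit26=0)
  nb ##..#: next=.  (t=1,i=13, bit25=0)
  nb ##...: next=#  (t=0,i=6, bit24=1)
  nb #.###: next=#  (t=1,i=8, bit23=1)
  nb #.##.: next=.  (t=0,i=4, bit22=0)
  nb #.#.#: next=#  (t=0,i=2, bit21=1)
  nb #.#..: next=#  (t=3,i=3, bit20=1)
  nb #..##: next=.  (t=1,i=14, bit19=0)
  nb #..#.: next=#  (t=0,i=11, bit18=1)
  nb #...#: next=.  (t=0,i=7, bit17=0)
  nb #....: next=.  (t=2,i=13, bit16=0)
  nb .####: next=#  (t=1,i=0, bit15=1)
  nb .###.: next=#  (t=4,i=13, bit14=1)
  nb .##.#: next=#  (t=2,i=1, bit13=1)
  nb .##..: next=.  (t=0,i=5, bit12=0)
  nb .#.##: next=.  (t=0,i=3, bit11=0)
  nb .#.#.: next=#  (t=0,i=1, bit10=1)
  nb .#..#: next=#  (t=0,i=10, bit9=1)
  nb .#...: next=.  (t=0,i=13, bit8=0)
  nb ..###: next=.  (t=1,i=15, bit7=0)
  nb ..##.: next=#  (t=2,i=0, bit6=1)
  nb ..#.#: next=#  (t=0,i=0, bit5=1)
  nb ..#..: next=#  (t=0,i=9, bit4=1)
  nb ...##: next=.  (t=2,i=15, bit3=0)
  nb ...#.: next=#  (t=0,i=8, bit2=1)
  nb ....#: next=#  (t=2,i=14, bit1=1)
  nb .....: next=#  (t=5,i=4, bit0=1)
  bits 11101001101101001110011001110111 = 3920946807

3920946807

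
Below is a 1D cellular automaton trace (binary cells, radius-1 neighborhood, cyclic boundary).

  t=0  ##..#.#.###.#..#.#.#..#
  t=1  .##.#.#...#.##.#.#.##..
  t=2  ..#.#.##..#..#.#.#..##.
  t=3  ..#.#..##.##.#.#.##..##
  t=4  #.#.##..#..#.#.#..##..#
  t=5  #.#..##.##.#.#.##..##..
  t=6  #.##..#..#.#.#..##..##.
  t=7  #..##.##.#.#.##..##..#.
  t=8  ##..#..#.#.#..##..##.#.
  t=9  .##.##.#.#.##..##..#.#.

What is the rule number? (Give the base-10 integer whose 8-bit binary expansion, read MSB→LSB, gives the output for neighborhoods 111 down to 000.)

  [7] ### => .  t=0,i=0
  [6] ##. => #  t=0,i=1
  [5] #.# => .  t=0,i=5
  [4] #.. => #  t=0,i=2
  [3] .## => .  t=0,i=8
  [2] .#. => #  t=0,i=4
  [1] ..# => .  t=0,i=3
  [0] ... => .  t=1,i=8
  bits 01010100 = 84

84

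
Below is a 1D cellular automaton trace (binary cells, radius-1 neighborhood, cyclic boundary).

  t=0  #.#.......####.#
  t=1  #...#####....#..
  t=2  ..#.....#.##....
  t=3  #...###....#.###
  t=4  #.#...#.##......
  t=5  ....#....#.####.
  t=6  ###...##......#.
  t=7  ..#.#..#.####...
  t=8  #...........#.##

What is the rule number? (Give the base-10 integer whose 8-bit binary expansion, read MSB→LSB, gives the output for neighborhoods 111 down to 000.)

65

  [7] ### => .  t=0,i=11
  [6] ##. => #  t=0,i=0
  [5] #.# => .  t=0,i=1
  [4] #.. => .  t=0,i=3
  [3] .## => .  t=0,i=10
  [2] .#. => .  t=0,i=2
  [1] ..# => .  t=0,i=9
  [0] ... => #  t=0,i=4
  bits 01000001 = 65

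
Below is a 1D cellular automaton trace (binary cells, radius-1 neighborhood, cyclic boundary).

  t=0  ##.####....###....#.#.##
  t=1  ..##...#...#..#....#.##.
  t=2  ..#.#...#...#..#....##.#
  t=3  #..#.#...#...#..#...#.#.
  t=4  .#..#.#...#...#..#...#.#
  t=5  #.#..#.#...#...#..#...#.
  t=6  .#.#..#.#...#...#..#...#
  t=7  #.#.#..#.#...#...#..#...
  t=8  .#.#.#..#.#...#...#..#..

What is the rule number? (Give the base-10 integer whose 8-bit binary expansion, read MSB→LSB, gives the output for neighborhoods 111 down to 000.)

  ###|.  b7=0 t=0,i=0
  ##.|.  b6=0 t=0,i=1
  #.#|#  b5=1 t=0,i=2
  #..|#  b4=1 t=0,i=7
  .##|#  b3=1 t=0,i=3
  .#.|.  b2=0 t=0,i=18
  ..#|.  b1=0 t=0,i=10
  ...|.  b0=0 t=0,i=8
  bits 00111000 = 56

56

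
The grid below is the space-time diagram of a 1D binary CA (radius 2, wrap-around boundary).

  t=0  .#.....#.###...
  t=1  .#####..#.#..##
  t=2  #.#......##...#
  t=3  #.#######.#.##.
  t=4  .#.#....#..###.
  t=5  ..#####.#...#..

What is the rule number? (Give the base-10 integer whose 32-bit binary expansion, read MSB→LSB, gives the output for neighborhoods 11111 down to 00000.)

676592923

  [31] ##### => .  t=1,i=3
  [30] ####. => .  t=1,i=4
  [29] ###.# => #  t=3,i=8
  [28] ###.. => .  t=0,i=11
  [27] ##.## => #  t=1,i=0
  [26] ##.#. => .  t=2,i=1
  [25] ##..# => .  t=1,i=6
  [24] ##... => .  t=0,i=12
  [23] #.### => .  t=0,i=9
  [22] #.##. => #  t=3,i=12
  [21] #.#.# => .  t=3,i=0
  [20] #.#.. => #  t=1,i=10
  [19] #..## => .  t=1,i=12
  [18] #..#. => .  t=1,i=7
  [17] #...# => #  t=2,i=12
  [16] #.... => #  t=0,i=3
  [15] .#### => #  t=1,i=2
  [14] .###. => #  t=0,i=10
  [13] .##.# => #  t=1,i=14
  [12] .##.. => #  t=2,i=10
  [11] .#.## => #  t=0,i=8
  [10] .#.#. => #  t=1,i=9
  [9] .#..# => .  t=1,i=11
  [8] .#... => #  t=0,i=2
  [7] ..### => .  t=4,i=11
  [6] ..##. => .  t=1,i=13
  [5] ..#.# => .  t=0,i=7
  [4] ..#.. => #  t=0,i=1
  [3] ...## => #  t=2,i=8
  [2] ...#. => .  t=0,i=0
  [1] ....# => #  t=0,i=5
  [0] ..... => #  t=0,i=4
  bits 00101000010100111111110100011011 = 676592923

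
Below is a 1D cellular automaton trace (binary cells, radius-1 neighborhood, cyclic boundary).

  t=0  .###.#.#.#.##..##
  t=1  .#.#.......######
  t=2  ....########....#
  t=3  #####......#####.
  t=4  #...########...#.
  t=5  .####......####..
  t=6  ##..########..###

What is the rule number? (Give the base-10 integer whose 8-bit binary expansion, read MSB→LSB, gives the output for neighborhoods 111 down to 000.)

91

  [7] ### => .  t=0,i=2
  [6] ##. => #  t=0,i=3
  [5] #.# => .  t=0,i=0
  [4] #.. => #  t=0,i=13
  [3] .## => #  t=0,i=1
  [2] .#. => .  t=0,i=5
  [1] ..# => #  t=0,i=14
  [0] ... => #  t=1,i=5
  bits 01011011 = 91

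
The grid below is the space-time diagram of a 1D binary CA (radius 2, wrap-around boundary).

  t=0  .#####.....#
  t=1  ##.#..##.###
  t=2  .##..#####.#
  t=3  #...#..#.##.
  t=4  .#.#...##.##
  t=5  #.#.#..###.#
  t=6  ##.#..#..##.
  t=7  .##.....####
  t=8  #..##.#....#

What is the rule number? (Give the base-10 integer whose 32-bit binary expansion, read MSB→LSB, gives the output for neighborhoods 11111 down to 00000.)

  nb #####: next=#  (t=0,i=3, bit31=1)
  nb ####.: next=.  (t=0,i=4, bit30=0)
  nb ###.#: next=#  (t=1,i=1, bit29=1)
  nb ###..: next=.  (t=0,i=5, bit28=0)
  nb ##.##: next=#  (t=1,i=8, bit27=1)
  nb ##.#.: next=#  (t=1,i=2, bit26=1)
  nb ##..#: next=.  (t=2,i=3, bit25=0)
  nb ##...: next=#  (t=0,i=6, bit24=1)
  nb #.###: next=#  (t=0,i=1, bit23=1)
  nb #.##.: next=.  (t=2,i=1, bit22=0)
  nb #.#.#: next=.  (t=2,i=11, bit21=0)
  nb #.#..: next=.  (t=1,i=3, bit20=0)
  nb #..##: next=#  (t=1,i=5, bit19=1)
  nb #..#.: next=.  (t=3,i=6, bit18=0)
  nb #...#: next=.  (t=3,i=2, bit17=0)
  nb #....: next=#  (t=0,i=7, bit16=1)
  nb .####: next=.  (t=0,i=2, bit15=0)
  nb .###.: next=.  (t=5,i=8, bit14=0)
  nb .##.#: next=#  (t=1,i=7, bit13=1)
  nb .##..: next=.  (t=2,i=2, bit12=0)
  nb .#.##: next=#  (t=0,i=0, bit11=1)
  nb .#.#.: next=#  (t=4,i=2, bit10=1)
  nb .#..#: next=.  (t=1,i=4, bit9=0)
  nb .#...: next=#  (t=3,i=1, bit8=1)
  nb ..###: next=.  (t=2,i=5, bit7=0)
  nb ..##.: next=#  (t=1,i=6, bit6=1)
  nb ..#.#: next=#  (t=0,i=11, bit5=1)
  nb ..#..: next=.  (t=3,i=4, bit4=0)
  nb ...##: next=.  (t=4,i=6, bit3=0)
  nb ...#.: next=#  (t=0,i=10, bit2=1)
  nb ....#: next=#  (t=0,i=9, bit1=1)
  nb .....: next=.  (t=0,i=8, bit0=0)
  bits 10101101100010010010110101100110 = 2911448422

2911448422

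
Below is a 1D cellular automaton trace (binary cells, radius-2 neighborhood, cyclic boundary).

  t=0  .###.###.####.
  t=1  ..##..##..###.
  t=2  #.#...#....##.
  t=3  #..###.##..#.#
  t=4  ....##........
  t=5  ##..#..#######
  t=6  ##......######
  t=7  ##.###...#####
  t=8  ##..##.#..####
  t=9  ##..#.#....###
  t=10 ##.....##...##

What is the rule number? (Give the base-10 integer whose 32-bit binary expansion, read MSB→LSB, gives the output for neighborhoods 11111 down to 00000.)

4095983941

  ##### -> #   bit 31 = 1  t=5,i=9
  ####. -> #   bit 30 = 1  t=0,i=11
  ###.# -> #   bit 29 = 1  t=0,i=3
  ###.. -> #   bit 28 = 1  t=0,i=12
  ##.## -> .   bit 27 = 0  t=0,i=4
  ##.#. -> #   bit 26 = 1  t=2,i=13
  ##..# -> .   bit 25 = 0  t=0,i=13
  ##... -> .   bit 24 = 0  t=1,i=13
  #.### -> .   bit 23 = 0  t=0,i=5
  #.##. -> .   bit 22 = 0  t=3,i=7
  #.#.# -> #   bit 21 = 1  t=2,i=0
  #.#.. -> .   bit 20 = 0  t=2,i=2
  #..## -> .   bit 19 = 0  t=0,i=0
  #..#. -> .   bit 18 = 0  t=3,i=10
  #...# -> #   bit 17 = 1  t=1,i=0
  #.... -> #   bit 16 = 1  t=2,i=8
  .#### -> #   bit 15 = 1  t=0,i=10
  .###. -> #   bit 14 = 1  t=0,i=2
  .##.# -> .   bit 13 = 0  t=2,i=12
  .##.. -> .   bit 12 = 0  t=1,i=3
  .#.## -> .   bit 11 = 0  t=3,i=12
  .#.#. -> .   bit 10 = 0  t=2,i=1
  .#..# -> .   bit 9 = 0  t=5,i=5
  .#... -> #   bit 8 = 1  t=2,i=3
  ..### -> .   bit 7 = 0  t=0,i=1
  ..##. -> #   bit 6 = 1  t=1,i=2
  ..#.# -> .   bit 5 = 0  t=3,i=11
  ..#.. -> .   bit 4 = 0  t=2,i=6
  ...## -> .   bit 3 = 0  t=1,i=1
  ...#. -> #   bit 2 = 1  t=2,i=5
  ....# -> .   bit 1 = 0  t=2,i=9
  ..... -> #   bit 0 = 1  t=4,i=0
  bits 11110100001000111100000101000101 = 4095983941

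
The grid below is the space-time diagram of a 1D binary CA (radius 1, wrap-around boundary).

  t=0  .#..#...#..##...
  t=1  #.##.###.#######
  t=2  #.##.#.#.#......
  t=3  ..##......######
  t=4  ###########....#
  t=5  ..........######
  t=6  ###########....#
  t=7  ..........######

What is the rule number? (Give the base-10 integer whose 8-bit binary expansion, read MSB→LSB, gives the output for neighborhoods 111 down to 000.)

  [7] ### => .  t=1,i=6
  [6] ##. => #  t=0,i=12
  [5] #.# => .  t=1,i=1
  [4] #.. => #  t=0,i=2
  [3] .## => #  t=0,i=11
  [2] .#. => .  t=0,i=1
  [1] ..# => #  t=0,i=0
  [0] ... => #  t=0,i=6
  bits 01011011 = 91

91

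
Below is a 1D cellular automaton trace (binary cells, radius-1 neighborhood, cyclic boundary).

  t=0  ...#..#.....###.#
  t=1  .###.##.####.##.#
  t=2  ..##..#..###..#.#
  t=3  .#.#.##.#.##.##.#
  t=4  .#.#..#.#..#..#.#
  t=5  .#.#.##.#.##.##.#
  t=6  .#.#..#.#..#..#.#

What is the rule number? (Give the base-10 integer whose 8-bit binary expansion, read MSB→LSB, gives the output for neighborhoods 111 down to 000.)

  ### -> #   bit 7 = 1  t=0,i=13
  ##. -> #   bit 6 = 1  t=0,i=14
  #.# -> .   bit 5 = 0  t=0,i=15
  #.. -> .   bit 4 = 0  t=0,i=0
  .## -> .   bit 3 = 0  t=0,i=12
  .#. -> #   bit 2 = 1  t=0,i=3
  ..# -> #   bit 1 = 1  t=0,i=2
  ... -> #   bit 0 = 1  t=0,i=1
  bits 11000111 = 199

199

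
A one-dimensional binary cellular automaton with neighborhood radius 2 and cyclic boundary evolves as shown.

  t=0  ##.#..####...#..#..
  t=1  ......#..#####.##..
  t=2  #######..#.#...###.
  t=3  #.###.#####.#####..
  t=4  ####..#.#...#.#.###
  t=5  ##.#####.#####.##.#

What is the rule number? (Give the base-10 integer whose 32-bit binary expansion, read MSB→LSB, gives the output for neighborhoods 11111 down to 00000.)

  [31] ##### => #  t=1,i=11
  [30] ####. => .  t=0,i=8
  [29] ###.# => .  t=1,i=13
  [28] ###.. => #  t=0,i=9
  [27] ##.## => .  t=1,i=14
  [26] ##.#. => .  t=0,i=2
  [25] ##..# => #  t=2,i=7
  [24] ##... => #  t=0,i=10
  [23] #.### => #  t=2,i=0
  [22] #.##. => #  t=1,i=15
  [21] #.#.# => .  t=4,i=14
  [20] #.#.. => .  t=0,i=3
  [19] #..## => .  t=0,i=5
  [18] #..#. => #  t=0,i=15
  [17] #...# => #  t=0,i=11
  [16] #.... => .  t=1,i=18
  [15] .#### => .  t=0,i=7
  [14] .###. => #  t=2,i=16
  [13] .##.# => .  t=0,i=1
  [12] .##.. => #  t=1,i=16
  [11] .#.## => #  t=3,i=1
  [10] .#.#. => #  t=2,i=10
  [9] .#..# => .  t=0,i=4
  [8] .#... => #  t=2,i=12
  [7] ..### => #  t=0,i=6
  [6] ..##. => .  t=0,i=0
  [5] ..#.# => #  t=2,i=9
  [4] ..#.. => #  t=0,i=13
  [3] ...## => #  t=2,i=14
  [2] ...#. => #  t=0,i=12
  [1] ....# => #  t=1,i=4
  [0] ..... => #  t=1,i=0
  bits 10010011110001100101110110111111 = 2479250879

2479250879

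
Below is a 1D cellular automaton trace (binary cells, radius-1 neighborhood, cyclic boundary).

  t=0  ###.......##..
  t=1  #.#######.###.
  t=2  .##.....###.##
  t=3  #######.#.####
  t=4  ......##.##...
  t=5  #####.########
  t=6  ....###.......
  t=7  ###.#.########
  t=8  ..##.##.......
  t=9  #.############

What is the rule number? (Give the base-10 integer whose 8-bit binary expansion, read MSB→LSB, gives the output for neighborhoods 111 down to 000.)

  nb ###: next=.  (t=0,i=1, bit7=0)
  nb ##.: next=#  (t=0,i=2, bit6=1)
  nb #.#: next=#  (t=1,i=1, bit5=1)
  nb #..: next=#  (t=0,i=3, bit4=1)
  nb .##: next=#  (t=0,i=0, bit3=1)
  nb .#.: next=.  (t=1,i=0, bit2=0)
  nb ..#: next=.  (t=0,i=9, bit1=0)
  nb ...: next=#  (t=0,i=4, bit0=1)
  bits 01111001 = 121

121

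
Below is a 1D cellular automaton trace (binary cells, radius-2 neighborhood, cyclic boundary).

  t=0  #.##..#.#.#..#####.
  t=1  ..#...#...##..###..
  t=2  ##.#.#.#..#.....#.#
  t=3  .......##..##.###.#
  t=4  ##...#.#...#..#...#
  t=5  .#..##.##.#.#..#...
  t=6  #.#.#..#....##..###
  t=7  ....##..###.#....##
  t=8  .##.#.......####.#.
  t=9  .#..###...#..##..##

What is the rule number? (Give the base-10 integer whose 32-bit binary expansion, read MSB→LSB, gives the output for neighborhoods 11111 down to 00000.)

3503391590

  #####|#  b31=1 t=0,i=15
  ####.|#  b30=1 t=0,i=16
  ###.#|.  b29=0 t=0,i=17
  ###..|#  b28=1 t=1,i=16
  ##.##|.  b27=0 t=3,i=13
  ##.#.|.  b26=0 t=0,i=18
  ##..#|.  b25=0 t=0,i=4
  ##...|.  b24=0 t=1,i=17
  #.###|#  b23=1 t=2,i=18
  #.##.|#  b22=1 t=0,i=2
  #.#.#|.  b21=0 t=0,i=0
  #.#..|#  b20=1 t=0,i=10
  #..##|.  b19=0 t=0,i=12
  #..#.|.  b18=0 t=0,i=5
  #...#|.  b17=0 t=1,i=4
  #....|#  b16=1 t=1,i=18
  .####|#  b15=1 t=0,i=14
  .###.|.  b14=0 t=1,i=15
  .##.#|.  b13=0 t=3,i=12
  .##..|.  b12=0 t=0,i=3
  .#.##|.  b11=0 t=0,i=1
  .#.#.|.  b10=0 t=0,i=7
  .#..#|#  b9=1 t=0,i=11
  .#...|#  b8=1 t=1,i=3
  ..###|.  b7=0 t=0,i=13
  ..##.|#  b6=1 t=1,i=10
  ..#.#|#  b5=1 t=0,i=6
  ..#..|.  b4=0 t=1,i=2
  ...##|.  b3=0 t=1,i=9
  ...#.|#  b2=1 t=1,i=1
  ....#|#  b1=1 t=1,i=0
  .....|.  b0=0 t=2,i=13
  bits 11010000110100011000001101100110 = 3503391590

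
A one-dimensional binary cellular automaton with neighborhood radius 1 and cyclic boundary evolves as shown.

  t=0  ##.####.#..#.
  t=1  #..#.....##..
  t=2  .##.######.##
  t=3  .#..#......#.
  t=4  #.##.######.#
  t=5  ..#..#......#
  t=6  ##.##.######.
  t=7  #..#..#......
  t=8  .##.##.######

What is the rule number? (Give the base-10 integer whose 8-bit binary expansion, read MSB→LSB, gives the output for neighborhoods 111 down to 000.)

27

  ###|.  b7=0 t=0,i=4
  ##.|.  b6=0 t=0,i=1
  #.#|.  b5=0 t=0,i=2
  #..|#  b4=1 t=0,i=9
  .##|#  b3=1 t=0,i=0
  .#.|.  b2=0 t=0,i=8
  ..#|#  b1=1 t=0,i=10
  ...|#  b0=1 t=1,i=5
  bits 00011011 = 27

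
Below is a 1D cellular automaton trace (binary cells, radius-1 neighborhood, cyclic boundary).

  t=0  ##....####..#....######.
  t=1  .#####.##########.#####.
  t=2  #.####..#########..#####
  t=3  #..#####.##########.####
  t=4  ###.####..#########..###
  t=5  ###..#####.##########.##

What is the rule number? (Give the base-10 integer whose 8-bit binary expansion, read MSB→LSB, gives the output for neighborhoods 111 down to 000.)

215

  nb ###: next=#  (t=0,i=7, bit7=1)
  nb ##.: next=#  (t=0,i=1, bit6=1)
  nb #.#: next=.  (t=0,i=23, bit5=0)
  nb #..: next=#  (t=0,i=2, bit4=1)
  nb .##: next=.  (t=0,i=0, bit3=0)
  nb .#.: next=#  (t=0,i=12, bit2=1)
  nb ..#: next=#  (t=0,i=5, bit1=1)
  nb ...: next=#  (t=0,i=3, bit0=1)
  bits 11010111 = 215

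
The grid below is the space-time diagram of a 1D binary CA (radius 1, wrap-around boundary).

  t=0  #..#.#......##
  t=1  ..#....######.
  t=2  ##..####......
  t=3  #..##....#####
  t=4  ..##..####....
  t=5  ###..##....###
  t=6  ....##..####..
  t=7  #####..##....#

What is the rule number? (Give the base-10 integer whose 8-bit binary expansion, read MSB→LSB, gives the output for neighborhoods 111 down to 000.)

11

  ### -> .   bit 7 = 0  t=0,i=13
  ##. -> .   bit 6 = 0  t=0,i=0
  #.# -> .   bit 5 = 0  t=0,i=4
  #.. -> .   bit 4 = 0  t=0,i=1
  .## -> #   bit 3 = 1  t=0,i=12
  .#. -> .   bit 2 = 0  t=0,i=3
  ..# -> #   bit 1 = 1  t=0,i=2
  ... -> #   bit 0 = 1  t=0,i=7
  bits 00001011 = 11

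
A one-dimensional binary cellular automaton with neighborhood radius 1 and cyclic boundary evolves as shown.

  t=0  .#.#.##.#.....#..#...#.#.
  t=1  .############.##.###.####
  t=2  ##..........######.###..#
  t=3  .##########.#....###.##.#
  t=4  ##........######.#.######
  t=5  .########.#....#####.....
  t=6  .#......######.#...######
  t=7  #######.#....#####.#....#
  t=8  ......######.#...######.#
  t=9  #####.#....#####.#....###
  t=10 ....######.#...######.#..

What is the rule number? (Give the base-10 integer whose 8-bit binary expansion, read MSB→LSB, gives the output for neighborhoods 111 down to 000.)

125

  nb ###: next=.  (t=1,i=2, bit7=0)
  nb ##.: next=#  (t=0,i=6, bit6=1)
  nb #.#: next=#  (t=0,i=2, bit5=1)
  nb #..: next=#  (t=0,i=9, bit4=1)
  nb .##: next=#  (t=0,i=5, bit3=1)
  nb .#.: next=#  (t=0,i=1, bit2=1)
  nb ..#: next=.  (t=0,i=0, bit1=0)
  nb ...: next=#  (t=0,i=10, bit0=1)
  bits 01111101 = 125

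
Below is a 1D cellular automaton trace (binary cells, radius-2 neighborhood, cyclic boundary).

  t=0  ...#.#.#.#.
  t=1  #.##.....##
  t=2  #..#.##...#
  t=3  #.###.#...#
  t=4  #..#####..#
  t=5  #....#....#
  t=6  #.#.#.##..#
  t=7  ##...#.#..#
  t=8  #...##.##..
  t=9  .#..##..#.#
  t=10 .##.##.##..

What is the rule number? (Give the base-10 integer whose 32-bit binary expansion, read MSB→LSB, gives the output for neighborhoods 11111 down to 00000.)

  #####|#  b31=1 t=4,i=5
  ####.|.  b30=0 t=4,i=6
  ###.#|#  b29=1 t=1,i=0
  ###..|.  b28=0 t=4,i=7
  ##.##|.  b27=0 t=1,i=1
  ##.#.|#  b26=1 t=3,i=5
  ##..#|.  b25=0 t=2,i=1
  ##...|.  b24=0 t=1,i=4
  #.###|.  b23=0 t=3,i=2
  #.##.|.  b22=0 t=1,i=2
  #.#.#|.  b21=0 t=0,i=5
  #.#..|#  b20=1 t=0,i=9
  #..##|.  b19=0 t=4,i=2
  #..#.|#  b18=1 t=2,i=2
  #...#|.  b17=0 t=2,i=8
  #....|#  b16=1 t=0,i=0
  .####|.  b15=0 t=4,i=4
  .###.|#  b14=1 t=1,i=10
  .##.#|#  b13=1 t=3,i=0
  .##..|#  b12=1 t=1,i=3
  .#.##|#  b11=1 t=2,i=4
  .#.#.|.  b10=0 t=0,i=4
  .#..#|#  b9=1 t=7,i=8
  .#...|#  b8=1 t=0,i=10
  ..###|.  b7=0 t=1,i=9
  ..##.|#  b6=1 t=2,i=10
  ..#.#|#  b5=1 t=0,i=3
  ..#..|.  b4=0 t=5,i=5
  ...##|.  b3=0 t=1,i=8
  ...#.|#  b2=1 t=0,i=2
  ....#|.  b1=0 t=0,i=1
  .....|#  b0=1 t=1,i=6
  bits 10100100000101010111101101100101 = 2752871269

2752871269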